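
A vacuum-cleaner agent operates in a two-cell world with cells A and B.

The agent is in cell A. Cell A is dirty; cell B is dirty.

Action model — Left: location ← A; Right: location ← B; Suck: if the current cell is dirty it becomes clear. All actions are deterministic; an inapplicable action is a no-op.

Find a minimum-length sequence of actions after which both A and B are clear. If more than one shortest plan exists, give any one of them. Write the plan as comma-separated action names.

[1] after Suck: loc=A A=clear B=dirty
[2] after Right: loc=B A=clear B=dirty
[3] after Suck: loc=B A=clear B=clear
min 3: Suck A + move + Suck B

Suck, Right, Suck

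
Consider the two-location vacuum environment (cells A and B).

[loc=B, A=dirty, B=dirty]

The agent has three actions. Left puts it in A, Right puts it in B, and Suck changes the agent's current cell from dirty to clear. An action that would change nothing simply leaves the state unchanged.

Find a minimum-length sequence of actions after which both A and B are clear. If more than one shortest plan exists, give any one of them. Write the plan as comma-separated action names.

Suck, Left, Suck

1) do Suck; now <B|dirty|clear>
2) do Left; now <A|dirty|clear>
3) do Suck; now <A|clear|clear>
min 3: Suck B + move + Suck A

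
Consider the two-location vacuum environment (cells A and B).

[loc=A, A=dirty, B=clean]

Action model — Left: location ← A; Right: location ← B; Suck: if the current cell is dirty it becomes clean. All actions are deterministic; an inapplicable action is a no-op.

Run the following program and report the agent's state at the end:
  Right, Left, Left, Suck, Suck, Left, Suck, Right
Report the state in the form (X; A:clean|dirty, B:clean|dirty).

(B; A:clean, B:clean)

[1] after Right: (B; A:dirty, B:clean)
[2] after Left: (A; A:dirty, B:clean)
[3] after Left: (A; A:dirty, B:clean)
[4] after Suck: (A; A:clean, B:clean)
[5] after Suck: (A; A:clean, B:clean)
[6] after Left: (A; A:clean, B:clean)
[7] after Suck: (A; A:clean, B:clean)
[8] after Right: (B; A:clean, B:clean)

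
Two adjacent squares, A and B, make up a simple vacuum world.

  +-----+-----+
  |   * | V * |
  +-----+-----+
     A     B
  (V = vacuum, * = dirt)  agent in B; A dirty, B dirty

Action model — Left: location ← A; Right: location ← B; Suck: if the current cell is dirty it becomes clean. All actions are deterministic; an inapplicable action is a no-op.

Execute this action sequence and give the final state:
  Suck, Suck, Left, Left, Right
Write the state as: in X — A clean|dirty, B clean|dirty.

Suck (#1): in B — A dirty, B clean
Suck (#2): in B — A dirty, B clean
Left (#3): in A — A dirty, B clean
Left (#4): in A — A dirty, B clean
Right (#5): in B — A dirty, B clean

in B — A dirty, B clean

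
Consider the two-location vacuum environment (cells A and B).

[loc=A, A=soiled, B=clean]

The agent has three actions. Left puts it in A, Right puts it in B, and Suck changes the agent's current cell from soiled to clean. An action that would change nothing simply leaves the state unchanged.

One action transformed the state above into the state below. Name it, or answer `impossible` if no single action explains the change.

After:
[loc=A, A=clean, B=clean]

try  Left: (A; A:soiled, B:clean)
try Right: (B; A:soiled, B:clean)
try  Suck: (A; A:clean, B:clean)  ← match

Suck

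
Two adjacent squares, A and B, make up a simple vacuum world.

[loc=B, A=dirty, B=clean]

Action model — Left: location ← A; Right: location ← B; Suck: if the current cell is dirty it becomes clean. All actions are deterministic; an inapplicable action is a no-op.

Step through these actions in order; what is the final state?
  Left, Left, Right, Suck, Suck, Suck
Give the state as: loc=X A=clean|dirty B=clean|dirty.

loc=B A=dirty B=clean

Left (#1): loc=A A=dirty B=clean
Left (#2): loc=A A=dirty B=clean
Right (#3): loc=B A=dirty B=clean
Suck (#4): loc=B A=dirty B=clean
Suck (#5): loc=B A=dirty B=clean
Suck (#6): loc=B A=dirty B=clean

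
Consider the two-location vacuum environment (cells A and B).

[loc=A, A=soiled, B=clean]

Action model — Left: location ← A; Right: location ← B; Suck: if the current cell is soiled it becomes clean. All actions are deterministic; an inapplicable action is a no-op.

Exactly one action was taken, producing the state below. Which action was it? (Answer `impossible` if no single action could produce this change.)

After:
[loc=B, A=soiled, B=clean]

try  Left: <A|soiled|clean>
try Right: <B|soiled|clean>  ← match
try  Suck: <A|clean|clean>

Right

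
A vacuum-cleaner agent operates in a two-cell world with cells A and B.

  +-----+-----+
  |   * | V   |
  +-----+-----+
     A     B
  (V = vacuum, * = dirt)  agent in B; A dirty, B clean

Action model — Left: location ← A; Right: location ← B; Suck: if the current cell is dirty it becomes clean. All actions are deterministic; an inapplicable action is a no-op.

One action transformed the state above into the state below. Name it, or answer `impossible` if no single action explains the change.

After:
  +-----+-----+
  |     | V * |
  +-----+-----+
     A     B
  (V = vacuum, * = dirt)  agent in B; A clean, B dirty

try  Left: in A — A dirty, B clean
try Right: in B — A dirty, B clean
try  Suck: in B — A dirty, B clean
no single action produces the after-state

impossible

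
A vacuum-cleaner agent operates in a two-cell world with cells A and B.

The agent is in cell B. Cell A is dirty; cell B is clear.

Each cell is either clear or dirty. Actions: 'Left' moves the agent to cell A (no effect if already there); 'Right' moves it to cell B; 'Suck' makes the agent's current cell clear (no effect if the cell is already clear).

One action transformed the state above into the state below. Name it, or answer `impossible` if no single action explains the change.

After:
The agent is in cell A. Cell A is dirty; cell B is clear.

Left

try  Left: <A|dirty|clear>  ← match
try Right: <B|dirty|clear>
try  Suck: <B|dirty|clear>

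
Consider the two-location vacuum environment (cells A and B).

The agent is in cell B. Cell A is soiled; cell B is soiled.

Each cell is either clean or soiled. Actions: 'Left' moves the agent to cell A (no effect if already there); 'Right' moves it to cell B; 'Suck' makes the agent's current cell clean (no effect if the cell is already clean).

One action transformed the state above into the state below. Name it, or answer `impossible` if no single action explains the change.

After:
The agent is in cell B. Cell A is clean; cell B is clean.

try  Left: <A|soiled|soiled>
try Right: <B|soiled|soiled>
try  Suck: <B|soiled|clean>
no single action produces the after-state

impossible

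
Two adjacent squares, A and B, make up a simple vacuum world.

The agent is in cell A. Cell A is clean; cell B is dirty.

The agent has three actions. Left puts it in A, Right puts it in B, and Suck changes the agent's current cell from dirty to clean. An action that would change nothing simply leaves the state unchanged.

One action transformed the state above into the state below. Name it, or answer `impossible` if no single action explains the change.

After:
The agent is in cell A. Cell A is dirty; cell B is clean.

impossible

try  Left: <A|clean|dirty>
try Right: <B|clean|dirty>
try  Suck: <A|clean|dirty>
no single action produces the after-state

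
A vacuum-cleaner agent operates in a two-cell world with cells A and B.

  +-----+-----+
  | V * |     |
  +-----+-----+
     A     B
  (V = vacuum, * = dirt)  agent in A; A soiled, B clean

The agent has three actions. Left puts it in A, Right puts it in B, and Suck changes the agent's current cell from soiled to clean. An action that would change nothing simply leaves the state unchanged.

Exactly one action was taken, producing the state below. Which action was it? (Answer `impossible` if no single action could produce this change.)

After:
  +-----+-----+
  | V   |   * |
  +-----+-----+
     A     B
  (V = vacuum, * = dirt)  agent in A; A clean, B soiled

try  Left: in A — A soiled, B clean
try Right: in B — A soiled, B clean
try  Suck: in A — A clean, B clean
no single action produces the after-state

impossible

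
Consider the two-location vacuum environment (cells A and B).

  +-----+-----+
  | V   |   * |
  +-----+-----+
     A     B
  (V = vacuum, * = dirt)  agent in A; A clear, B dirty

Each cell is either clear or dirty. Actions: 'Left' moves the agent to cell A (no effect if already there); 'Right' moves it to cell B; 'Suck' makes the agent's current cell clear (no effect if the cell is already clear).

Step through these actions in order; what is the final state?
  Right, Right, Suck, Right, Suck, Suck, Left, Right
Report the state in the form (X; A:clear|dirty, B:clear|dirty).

(B; A:clear, B:clear)

1. Right → (B; A:clear, B:dirty)
2. Right → (B; A:clear, B:dirty)
3. Suck → (B; A:clear, B:clear)
4. Right → (B; A:clear, B:clear)
5. Suck → (B; A:clear, B:clear)
6. Suck → (B; A:clear, B:clear)
7. Left → (A; A:clear, B:clear)
8. Right → (B; A:clear, B:clear)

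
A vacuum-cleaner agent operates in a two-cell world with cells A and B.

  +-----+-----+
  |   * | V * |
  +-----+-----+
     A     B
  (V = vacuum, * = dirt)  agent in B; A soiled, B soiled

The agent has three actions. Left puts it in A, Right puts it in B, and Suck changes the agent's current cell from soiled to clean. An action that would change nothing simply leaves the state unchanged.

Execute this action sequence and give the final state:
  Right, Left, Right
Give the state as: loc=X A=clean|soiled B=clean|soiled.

step 1/3 (Right): loc=B A=soiled B=soiled
step 2/3 (Left): loc=A A=soiled B=soiled
step 3/3 (Right): loc=B A=soiled B=soiled

loc=B A=soiled B=soiled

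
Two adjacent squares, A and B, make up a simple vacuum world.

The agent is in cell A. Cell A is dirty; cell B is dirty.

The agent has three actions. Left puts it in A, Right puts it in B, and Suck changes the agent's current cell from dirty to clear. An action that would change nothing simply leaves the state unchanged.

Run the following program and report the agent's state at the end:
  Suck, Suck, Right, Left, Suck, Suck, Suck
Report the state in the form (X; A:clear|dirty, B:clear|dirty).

t=1 Suck ⇒ (A; A:clear, B:dirty)
t=2 Suck ⇒ (A; A:clear, B:dirty)
t=3 Right ⇒ (B; A:clear, B:dirty)
t=4 Left ⇒ (A; A:clear, B:dirty)
t=5 Suck ⇒ (A; A:clear, B:dirty)
t=6 Suck ⇒ (A; A:clear, B:dirty)
t=7 Suck ⇒ (A; A:clear, B:dirty)

(A; A:clear, B:dirty)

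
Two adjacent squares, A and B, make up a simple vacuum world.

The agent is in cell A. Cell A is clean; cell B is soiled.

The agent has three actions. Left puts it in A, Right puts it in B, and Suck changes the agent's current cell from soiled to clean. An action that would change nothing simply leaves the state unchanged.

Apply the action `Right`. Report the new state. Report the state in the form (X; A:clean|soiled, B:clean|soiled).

start: (A; A:clean, B:soiled)
Right (#1): (B; A:clean, B:soiled)

(B; A:clean, B:soiled)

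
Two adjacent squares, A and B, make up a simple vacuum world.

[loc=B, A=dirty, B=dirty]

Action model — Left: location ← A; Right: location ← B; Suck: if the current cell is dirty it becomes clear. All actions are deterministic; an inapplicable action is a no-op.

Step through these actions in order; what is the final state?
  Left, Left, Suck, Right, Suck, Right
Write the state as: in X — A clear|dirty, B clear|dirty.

in B — A clear, B clear

1. Left → in A — A dirty, B dirty
2. Left → in A — A dirty, B dirty
3. Suck → in A — A clear, B dirty
4. Right → in B — A clear, B dirty
5. Suck → in B — A clear, B clear
6. Right → in B — A clear, B clear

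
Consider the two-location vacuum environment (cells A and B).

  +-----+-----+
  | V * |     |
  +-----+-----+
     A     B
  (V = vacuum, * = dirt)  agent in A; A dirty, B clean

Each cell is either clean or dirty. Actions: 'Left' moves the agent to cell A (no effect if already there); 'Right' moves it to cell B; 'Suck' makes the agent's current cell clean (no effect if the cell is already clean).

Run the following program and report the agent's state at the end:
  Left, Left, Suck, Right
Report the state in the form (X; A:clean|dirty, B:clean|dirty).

(B; A:clean, B:clean)

t=1 Left ⇒ (A; A:dirty, B:clean)
t=2 Left ⇒ (A; A:dirty, B:clean)
t=3 Suck ⇒ (A; A:clean, B:clean)
t=4 Right ⇒ (B; A:clean, B:clean)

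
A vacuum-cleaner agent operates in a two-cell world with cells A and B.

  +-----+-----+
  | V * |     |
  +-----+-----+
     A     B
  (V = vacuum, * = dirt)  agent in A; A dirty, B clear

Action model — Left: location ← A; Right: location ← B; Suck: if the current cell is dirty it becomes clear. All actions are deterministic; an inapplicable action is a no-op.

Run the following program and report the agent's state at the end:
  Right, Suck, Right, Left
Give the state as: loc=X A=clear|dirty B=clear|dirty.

t=1 Right ⇒ loc=B A=dirty B=clear
t=2 Suck ⇒ loc=B A=dirty B=clear
t=3 Right ⇒ loc=B A=dirty B=clear
t=4 Left ⇒ loc=A A=dirty B=clear

loc=A A=dirty B=clear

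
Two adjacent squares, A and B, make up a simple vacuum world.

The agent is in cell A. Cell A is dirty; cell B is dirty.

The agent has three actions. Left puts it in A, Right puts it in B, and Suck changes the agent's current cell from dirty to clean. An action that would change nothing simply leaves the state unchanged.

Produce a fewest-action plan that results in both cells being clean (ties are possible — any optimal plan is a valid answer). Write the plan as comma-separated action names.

t=1 Suck ⇒ in A — A clean, B dirty
t=2 Right ⇒ in B — A clean, B dirty
t=3 Suck ⇒ in B — A clean, B clean
min 3: Suck A + move + Suck B

Suck, Right, Suck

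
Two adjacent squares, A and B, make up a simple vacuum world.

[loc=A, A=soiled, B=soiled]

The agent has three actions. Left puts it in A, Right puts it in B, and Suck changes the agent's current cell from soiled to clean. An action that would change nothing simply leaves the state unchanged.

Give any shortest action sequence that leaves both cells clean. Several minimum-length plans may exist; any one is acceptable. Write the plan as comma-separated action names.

[1] after Suck: (A; A:clean, B:soiled)
[2] after Right: (B; A:clean, B:soiled)
[3] after Suck: (B; A:clean, B:clean)
min 3: Suck A + move + Suck B

Suck, Right, Suck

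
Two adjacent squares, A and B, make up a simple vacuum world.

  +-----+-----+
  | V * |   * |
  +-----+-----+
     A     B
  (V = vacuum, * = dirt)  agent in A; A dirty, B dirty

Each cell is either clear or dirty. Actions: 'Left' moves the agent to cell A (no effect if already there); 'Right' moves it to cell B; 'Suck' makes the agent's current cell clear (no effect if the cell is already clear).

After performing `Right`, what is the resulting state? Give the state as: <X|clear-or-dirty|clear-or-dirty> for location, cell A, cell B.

<B|dirty|dirty>

start: <A|dirty|dirty>
step 1/1 (Right): <B|dirty|dirty>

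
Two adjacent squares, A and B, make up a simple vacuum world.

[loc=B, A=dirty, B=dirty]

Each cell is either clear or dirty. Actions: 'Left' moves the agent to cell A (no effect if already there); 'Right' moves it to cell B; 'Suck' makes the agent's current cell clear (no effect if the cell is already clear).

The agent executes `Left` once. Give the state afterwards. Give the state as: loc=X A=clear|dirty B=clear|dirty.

start: loc=B A=dirty B=dirty
Left (#1): loc=A A=dirty B=dirty

loc=A A=dirty B=dirty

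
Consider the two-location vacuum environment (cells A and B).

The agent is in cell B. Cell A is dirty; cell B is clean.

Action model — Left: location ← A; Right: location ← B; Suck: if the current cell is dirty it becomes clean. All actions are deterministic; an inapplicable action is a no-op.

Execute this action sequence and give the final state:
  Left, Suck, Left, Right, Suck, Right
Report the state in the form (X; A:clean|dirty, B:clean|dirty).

(B; A:clean, B:clean)

1. Left → (A; A:dirty, B:clean)
2. Suck → (A; A:clean, B:clean)
3. Left → (A; A:clean, B:clean)
4. Right → (B; A:clean, B:clean)
5. Suck → (B; A:clean, B:clean)
6. Right → (B; A:clean, B:clean)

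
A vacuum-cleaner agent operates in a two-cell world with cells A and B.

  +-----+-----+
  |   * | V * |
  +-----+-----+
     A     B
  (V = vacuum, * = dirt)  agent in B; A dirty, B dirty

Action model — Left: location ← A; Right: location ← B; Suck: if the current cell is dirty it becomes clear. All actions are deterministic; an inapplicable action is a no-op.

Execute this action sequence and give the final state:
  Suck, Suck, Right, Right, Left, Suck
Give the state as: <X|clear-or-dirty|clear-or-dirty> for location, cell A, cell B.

Suck (#1): <B|dirty|clear>
Suck (#2): <B|dirty|clear>
Right (#3): <B|dirty|clear>
Right (#4): <B|dirty|clear>
Left (#5): <A|dirty|clear>
Suck (#6): <A|clear|clear>

<A|clear|clear>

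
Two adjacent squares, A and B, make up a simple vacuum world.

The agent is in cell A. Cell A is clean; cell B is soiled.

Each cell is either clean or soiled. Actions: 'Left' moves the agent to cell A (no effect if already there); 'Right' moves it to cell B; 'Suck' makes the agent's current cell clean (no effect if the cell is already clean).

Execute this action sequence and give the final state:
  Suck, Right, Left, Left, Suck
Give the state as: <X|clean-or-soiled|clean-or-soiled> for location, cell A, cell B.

[1] after Suck: <A|clean|soiled>
[2] after Right: <B|clean|soiled>
[3] after Left: <A|clean|soiled>
[4] after Left: <A|clean|soiled>
[5] after Suck: <A|clean|soiled>

<A|clean|soiled>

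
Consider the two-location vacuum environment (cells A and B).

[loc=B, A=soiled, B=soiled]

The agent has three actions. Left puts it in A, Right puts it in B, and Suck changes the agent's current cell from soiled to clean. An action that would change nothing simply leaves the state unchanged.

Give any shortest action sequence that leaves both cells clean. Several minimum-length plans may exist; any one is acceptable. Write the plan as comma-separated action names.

Suck, Left, Suck

step 1/3 (Suck): in B — A soiled, B clean
step 2/3 (Left): in A — A soiled, B clean
step 3/3 (Suck): in A — A clean, B clean
min 3: Suck B + move + Suck A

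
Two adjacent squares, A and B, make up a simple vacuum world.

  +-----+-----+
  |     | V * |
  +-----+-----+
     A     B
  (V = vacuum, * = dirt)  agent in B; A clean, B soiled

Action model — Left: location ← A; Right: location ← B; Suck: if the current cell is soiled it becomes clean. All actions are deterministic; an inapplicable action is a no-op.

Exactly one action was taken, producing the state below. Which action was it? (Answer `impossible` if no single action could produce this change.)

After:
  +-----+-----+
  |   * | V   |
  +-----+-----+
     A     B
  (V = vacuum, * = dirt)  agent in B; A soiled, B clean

try  Left: in A — A clean, B soiled
try Right: in B — A clean, B soiled
try  Suck: in B — A clean, B clean
no single action produces the after-state

impossible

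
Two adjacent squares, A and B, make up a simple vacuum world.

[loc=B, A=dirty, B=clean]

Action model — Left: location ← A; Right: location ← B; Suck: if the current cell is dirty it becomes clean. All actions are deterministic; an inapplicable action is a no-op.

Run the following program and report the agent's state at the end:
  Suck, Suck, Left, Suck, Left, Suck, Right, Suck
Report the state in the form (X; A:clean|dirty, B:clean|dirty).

[1] after Suck: (B; A:dirty, B:clean)
[2] after Suck: (B; A:dirty, B:clean)
[3] after Left: (A; A:dirty, B:clean)
[4] after Suck: (A; A:clean, B:clean)
[5] after Left: (A; A:clean, B:clean)
[6] after Suck: (A; A:clean, B:clean)
[7] after Right: (B; A:clean, B:clean)
[8] after Suck: (B; A:clean, B:clean)

(B; A:clean, B:clean)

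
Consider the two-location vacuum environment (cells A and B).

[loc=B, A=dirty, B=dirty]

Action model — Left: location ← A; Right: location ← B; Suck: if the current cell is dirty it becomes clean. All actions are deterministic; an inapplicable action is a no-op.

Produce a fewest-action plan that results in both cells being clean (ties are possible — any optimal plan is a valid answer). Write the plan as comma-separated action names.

step 1/3 (Suck): <B|dirty|clean>
step 2/3 (Left): <A|dirty|clean>
step 3/3 (Suck): <A|clean|clean>
min 3: Suck B + move + Suck A

Suck, Left, Suck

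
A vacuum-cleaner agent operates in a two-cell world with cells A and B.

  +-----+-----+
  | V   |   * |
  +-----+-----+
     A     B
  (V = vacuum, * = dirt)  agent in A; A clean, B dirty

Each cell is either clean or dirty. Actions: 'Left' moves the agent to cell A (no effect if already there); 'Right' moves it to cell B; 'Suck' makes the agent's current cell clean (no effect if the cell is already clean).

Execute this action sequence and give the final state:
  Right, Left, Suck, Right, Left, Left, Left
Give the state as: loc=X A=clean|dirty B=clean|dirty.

Right (#1): loc=B A=clean B=dirty
Left (#2): loc=A A=clean B=dirty
Suck (#3): loc=A A=clean B=dirty
Right (#4): loc=B A=clean B=dirty
Left (#5): loc=A A=clean B=dirty
Left (#6): loc=A A=clean B=dirty
Left (#7): loc=A A=clean B=dirty

loc=A A=clean B=dirty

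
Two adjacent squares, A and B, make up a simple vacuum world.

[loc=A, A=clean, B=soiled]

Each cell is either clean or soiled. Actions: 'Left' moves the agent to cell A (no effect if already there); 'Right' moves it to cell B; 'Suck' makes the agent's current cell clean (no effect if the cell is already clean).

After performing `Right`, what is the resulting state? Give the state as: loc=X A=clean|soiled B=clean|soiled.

loc=B A=clean B=soiled

start: loc=A A=clean B=soiled
1) do Right; now loc=B A=clean B=soiled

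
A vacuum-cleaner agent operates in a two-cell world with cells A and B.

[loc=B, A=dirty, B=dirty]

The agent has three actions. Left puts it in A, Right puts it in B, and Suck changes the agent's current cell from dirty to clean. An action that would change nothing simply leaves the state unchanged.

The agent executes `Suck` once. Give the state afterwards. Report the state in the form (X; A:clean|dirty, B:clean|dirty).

start: (B; A:dirty, B:dirty)
1. Suck → (B; A:dirty, B:clean)

(B; A:dirty, B:clean)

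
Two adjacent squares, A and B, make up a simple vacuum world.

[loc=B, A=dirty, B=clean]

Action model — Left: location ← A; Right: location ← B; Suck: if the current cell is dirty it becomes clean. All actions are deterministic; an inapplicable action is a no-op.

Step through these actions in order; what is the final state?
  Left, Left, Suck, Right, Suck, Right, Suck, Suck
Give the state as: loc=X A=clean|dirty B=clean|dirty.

loc=B A=clean B=clean

1) do Left; now loc=A A=dirty B=clean
2) do Left; now loc=A A=dirty B=clean
3) do Suck; now loc=A A=clean B=clean
4) do Right; now loc=B A=clean B=clean
5) do Suck; now loc=B A=clean B=clean
6) do Right; now loc=B A=clean B=clean
7) do Suck; now loc=B A=clean B=clean
8) do Suck; now loc=B A=clean B=clean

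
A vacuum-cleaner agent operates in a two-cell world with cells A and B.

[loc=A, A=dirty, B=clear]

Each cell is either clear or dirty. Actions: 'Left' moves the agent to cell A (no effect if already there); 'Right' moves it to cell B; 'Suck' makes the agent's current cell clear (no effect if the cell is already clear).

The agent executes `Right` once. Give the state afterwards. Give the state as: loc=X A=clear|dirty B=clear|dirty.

start: loc=A A=dirty B=clear
step 1/1 (Right): loc=B A=dirty B=clear

loc=B A=dirty B=clear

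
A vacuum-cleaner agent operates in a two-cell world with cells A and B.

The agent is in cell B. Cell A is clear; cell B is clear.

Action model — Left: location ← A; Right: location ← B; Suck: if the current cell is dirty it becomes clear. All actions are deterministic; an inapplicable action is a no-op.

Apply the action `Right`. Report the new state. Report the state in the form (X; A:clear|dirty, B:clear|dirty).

start: (B; A:clear, B:clear)
1. Right → (B; A:clear, B:clear)

(B; A:clear, B:clear)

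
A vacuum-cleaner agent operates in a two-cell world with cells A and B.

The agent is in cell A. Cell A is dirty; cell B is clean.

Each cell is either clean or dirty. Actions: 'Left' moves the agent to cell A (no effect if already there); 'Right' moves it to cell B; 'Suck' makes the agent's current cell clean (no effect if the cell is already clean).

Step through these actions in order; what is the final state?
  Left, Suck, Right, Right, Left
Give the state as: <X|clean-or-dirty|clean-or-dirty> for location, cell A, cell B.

[1] after Left: <A|dirty|clean>
[2] after Suck: <A|clean|clean>
[3] after Right: <B|clean|clean>
[4] after Right: <B|clean|clean>
[5] after Left: <A|clean|clean>

<A|clean|clean>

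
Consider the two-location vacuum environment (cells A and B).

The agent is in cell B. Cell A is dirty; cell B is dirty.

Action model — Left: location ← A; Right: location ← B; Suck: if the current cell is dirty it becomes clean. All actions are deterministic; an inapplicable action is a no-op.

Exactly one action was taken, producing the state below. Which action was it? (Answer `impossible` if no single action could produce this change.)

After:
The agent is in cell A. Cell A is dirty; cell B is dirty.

Left

try  Left: loc=A A=dirty B=dirty  ← match
try Right: loc=B A=dirty B=dirty
try  Suck: loc=B A=dirty B=clean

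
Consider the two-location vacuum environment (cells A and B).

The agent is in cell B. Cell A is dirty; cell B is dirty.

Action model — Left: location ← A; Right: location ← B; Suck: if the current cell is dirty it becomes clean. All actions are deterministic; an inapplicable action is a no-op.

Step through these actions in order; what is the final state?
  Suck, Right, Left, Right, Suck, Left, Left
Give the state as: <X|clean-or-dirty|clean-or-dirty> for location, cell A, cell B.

t=1 Suck ⇒ <B|dirty|clean>
t=2 Right ⇒ <B|dirty|clean>
t=3 Left ⇒ <A|dirty|clean>
t=4 Right ⇒ <B|dirty|clean>
t=5 Suck ⇒ <B|dirty|clean>
t=6 Left ⇒ <A|dirty|clean>
t=7 Left ⇒ <A|dirty|clean>

<A|dirty|clean>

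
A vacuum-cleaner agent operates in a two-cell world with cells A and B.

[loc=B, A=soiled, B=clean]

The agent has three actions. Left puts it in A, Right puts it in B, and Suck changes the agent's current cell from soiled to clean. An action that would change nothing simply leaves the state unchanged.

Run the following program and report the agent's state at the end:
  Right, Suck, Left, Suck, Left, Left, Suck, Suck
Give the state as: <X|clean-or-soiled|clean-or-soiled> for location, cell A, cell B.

<A|clean|clean>

t=1 Right ⇒ <B|soiled|clean>
t=2 Suck ⇒ <B|soiled|clean>
t=3 Left ⇒ <A|soiled|clean>
t=4 Suck ⇒ <A|clean|clean>
t=5 Left ⇒ <A|clean|clean>
t=6 Left ⇒ <A|clean|clean>
t=7 Suck ⇒ <A|clean|clean>
t=8 Suck ⇒ <A|clean|clean>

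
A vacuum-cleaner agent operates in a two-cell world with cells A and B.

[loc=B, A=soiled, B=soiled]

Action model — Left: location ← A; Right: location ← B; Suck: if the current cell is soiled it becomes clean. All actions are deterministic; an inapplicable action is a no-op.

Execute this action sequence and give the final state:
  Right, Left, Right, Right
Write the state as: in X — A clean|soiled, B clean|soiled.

1) do Right; now in B — A soiled, B soiled
2) do Left; now in A — A soiled, B soiled
3) do Right; now in B — A soiled, B soiled
4) do Right; now in B — A soiled, B soiled

in B — A soiled, B soiled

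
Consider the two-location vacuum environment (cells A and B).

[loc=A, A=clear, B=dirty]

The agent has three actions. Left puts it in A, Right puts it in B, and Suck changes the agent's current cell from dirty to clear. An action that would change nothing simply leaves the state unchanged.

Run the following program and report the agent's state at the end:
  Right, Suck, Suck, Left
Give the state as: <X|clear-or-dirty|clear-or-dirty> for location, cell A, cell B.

step 1/4 (Right): <B|clear|dirty>
step 2/4 (Suck): <B|clear|clear>
step 3/4 (Suck): <B|clear|clear>
step 4/4 (Left): <A|clear|clear>

<A|clear|clear>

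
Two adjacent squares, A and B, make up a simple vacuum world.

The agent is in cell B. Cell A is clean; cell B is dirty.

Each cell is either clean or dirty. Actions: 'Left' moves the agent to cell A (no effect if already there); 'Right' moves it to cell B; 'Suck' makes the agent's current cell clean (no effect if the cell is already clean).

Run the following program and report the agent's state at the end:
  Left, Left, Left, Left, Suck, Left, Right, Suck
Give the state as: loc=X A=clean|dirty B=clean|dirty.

loc=B A=clean B=clean

1) do Left; now loc=A A=clean B=dirty
2) do Left; now loc=A A=clean B=dirty
3) do Left; now loc=A A=clean B=dirty
4) do Left; now loc=A A=clean B=dirty
5) do Suck; now loc=A A=clean B=dirty
6) do Left; now loc=A A=clean B=dirty
7) do Right; now loc=B A=clean B=dirty
8) do Suck; now loc=B A=clean B=clean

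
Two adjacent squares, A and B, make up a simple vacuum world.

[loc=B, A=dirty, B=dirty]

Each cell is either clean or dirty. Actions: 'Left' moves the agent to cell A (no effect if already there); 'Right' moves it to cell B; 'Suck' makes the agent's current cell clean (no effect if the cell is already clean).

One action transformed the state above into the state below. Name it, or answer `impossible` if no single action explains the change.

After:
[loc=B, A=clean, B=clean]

try  Left: (A; A:dirty, B:dirty)
try Right: (B; A:dirty, B:dirty)
try  Suck: (B; A:dirty, B:clean)
no single action produces the after-state

impossible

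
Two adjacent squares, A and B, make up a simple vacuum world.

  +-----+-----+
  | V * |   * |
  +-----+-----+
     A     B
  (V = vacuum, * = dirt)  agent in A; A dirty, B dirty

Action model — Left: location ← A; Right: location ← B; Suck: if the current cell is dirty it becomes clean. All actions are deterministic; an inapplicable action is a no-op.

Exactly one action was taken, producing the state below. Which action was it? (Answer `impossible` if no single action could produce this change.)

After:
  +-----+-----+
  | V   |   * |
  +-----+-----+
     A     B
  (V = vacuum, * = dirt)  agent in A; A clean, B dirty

try  Left: loc=A A=dirty B=dirty
try Right: loc=B A=dirty B=dirty
try  Suck: loc=A A=clean B=dirty  ← match

Suck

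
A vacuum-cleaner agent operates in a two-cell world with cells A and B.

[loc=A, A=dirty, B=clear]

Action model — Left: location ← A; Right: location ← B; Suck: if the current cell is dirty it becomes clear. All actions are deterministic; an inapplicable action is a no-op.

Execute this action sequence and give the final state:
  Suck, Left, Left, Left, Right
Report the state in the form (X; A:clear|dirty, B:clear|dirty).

1) do Suck; now (A; A:clear, B:clear)
2) do Left; now (A; A:clear, B:clear)
3) do Left; now (A; A:clear, B:clear)
4) do Left; now (A; A:clear, B:clear)
5) do Right; now (B; A:clear, B:clear)

(B; A:clear, B:clear)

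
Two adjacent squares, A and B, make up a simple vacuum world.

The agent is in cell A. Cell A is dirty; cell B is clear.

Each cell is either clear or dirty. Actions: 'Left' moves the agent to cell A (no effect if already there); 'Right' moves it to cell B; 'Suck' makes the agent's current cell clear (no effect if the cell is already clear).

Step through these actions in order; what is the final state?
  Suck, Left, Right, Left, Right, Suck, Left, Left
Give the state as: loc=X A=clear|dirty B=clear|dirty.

loc=A A=clear B=clear

1. Suck → loc=A A=clear B=clear
2. Left → loc=A A=clear B=clear
3. Right → loc=B A=clear B=clear
4. Left → loc=A A=clear B=clear
5. Right → loc=B A=clear B=clear
6. Suck → loc=B A=clear B=clear
7. Left → loc=A A=clear B=clear
8. Left → loc=A A=clear B=clear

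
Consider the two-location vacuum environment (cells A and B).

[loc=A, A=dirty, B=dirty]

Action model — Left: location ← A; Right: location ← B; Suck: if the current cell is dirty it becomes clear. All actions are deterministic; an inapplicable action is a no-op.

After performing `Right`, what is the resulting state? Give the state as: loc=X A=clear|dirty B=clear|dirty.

start: loc=A A=dirty B=dirty
Right (#1): loc=B A=dirty B=dirty

loc=B A=dirty B=dirty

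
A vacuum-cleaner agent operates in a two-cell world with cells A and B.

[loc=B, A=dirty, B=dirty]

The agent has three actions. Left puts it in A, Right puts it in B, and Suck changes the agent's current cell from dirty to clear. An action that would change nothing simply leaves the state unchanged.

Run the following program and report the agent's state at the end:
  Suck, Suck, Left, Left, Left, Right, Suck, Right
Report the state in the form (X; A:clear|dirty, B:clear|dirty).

(B; A:dirty, B:clear)

1. Suck → (B; A:dirty, B:clear)
2. Suck → (B; A:dirty, B:clear)
3. Left → (A; A:dirty, B:clear)
4. Left → (A; A:dirty, B:clear)
5. Left → (A; A:dirty, B:clear)
6. Right → (B; A:dirty, B:clear)
7. Suck → (B; A:dirty, B:clear)
8. Right → (B; A:dirty, B:clear)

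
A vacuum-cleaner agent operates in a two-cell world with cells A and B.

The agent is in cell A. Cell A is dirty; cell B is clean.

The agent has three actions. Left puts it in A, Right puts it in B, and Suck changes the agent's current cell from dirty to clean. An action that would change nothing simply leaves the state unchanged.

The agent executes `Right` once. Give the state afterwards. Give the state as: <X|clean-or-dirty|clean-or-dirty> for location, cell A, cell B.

<B|dirty|clean>

start: <A|dirty|clean>
1) do Right; now <B|dirty|clean>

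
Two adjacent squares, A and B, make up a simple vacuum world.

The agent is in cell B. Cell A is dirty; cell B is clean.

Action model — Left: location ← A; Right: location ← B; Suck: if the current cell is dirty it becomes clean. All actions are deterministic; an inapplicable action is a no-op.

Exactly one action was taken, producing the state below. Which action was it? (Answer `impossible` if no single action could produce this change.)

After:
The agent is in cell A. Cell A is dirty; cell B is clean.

try  Left: <A|dirty|clean>  ← match
try Right: <B|dirty|clean>
try  Suck: <B|dirty|clean>

Left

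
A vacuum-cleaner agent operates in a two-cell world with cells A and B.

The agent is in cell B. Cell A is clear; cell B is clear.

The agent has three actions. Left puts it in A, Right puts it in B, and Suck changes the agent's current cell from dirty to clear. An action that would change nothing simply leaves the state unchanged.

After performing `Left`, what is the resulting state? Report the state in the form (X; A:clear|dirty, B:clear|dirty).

start: (B; A:clear, B:clear)
1. Left → (A; A:clear, B:clear)

(A; A:clear, B:clear)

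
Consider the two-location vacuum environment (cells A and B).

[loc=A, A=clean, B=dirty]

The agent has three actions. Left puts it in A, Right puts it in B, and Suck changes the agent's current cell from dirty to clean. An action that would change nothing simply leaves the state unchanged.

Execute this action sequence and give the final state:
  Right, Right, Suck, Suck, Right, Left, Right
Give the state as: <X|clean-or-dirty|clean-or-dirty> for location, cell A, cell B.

<B|clean|clean>

1. Right → <B|clean|dirty>
2. Right → <B|clean|dirty>
3. Suck → <B|clean|clean>
4. Suck → <B|clean|clean>
5. Right → <B|clean|clean>
6. Left → <A|clean|clean>
7. Right → <B|clean|clean>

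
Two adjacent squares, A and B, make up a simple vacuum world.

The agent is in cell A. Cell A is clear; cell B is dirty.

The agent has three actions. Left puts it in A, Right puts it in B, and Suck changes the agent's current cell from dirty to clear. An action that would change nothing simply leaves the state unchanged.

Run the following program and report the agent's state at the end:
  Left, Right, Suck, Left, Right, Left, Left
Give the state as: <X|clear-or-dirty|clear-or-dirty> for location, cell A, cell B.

<A|clear|clear>

Left (#1): <A|clear|dirty>
Right (#2): <B|clear|dirty>
Suck (#3): <B|clear|clear>
Left (#4): <A|clear|clear>
Right (#5): <B|clear|clear>
Left (#6): <A|clear|clear>
Left (#7): <A|clear|clear>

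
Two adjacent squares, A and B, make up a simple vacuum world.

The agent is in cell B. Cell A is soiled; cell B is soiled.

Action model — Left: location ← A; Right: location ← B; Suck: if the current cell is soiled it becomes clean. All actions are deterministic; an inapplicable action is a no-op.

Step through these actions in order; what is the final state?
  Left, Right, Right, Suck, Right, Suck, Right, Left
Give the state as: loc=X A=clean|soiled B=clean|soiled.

loc=A A=soiled B=clean

[1] after Left: loc=A A=soiled B=soiled
[2] after Right: loc=B A=soiled B=soiled
[3] after Right: loc=B A=soiled B=soiled
[4] after Suck: loc=B A=soiled B=clean
[5] after Right: loc=B A=soiled B=clean
[6] after Suck: loc=B A=soiled B=clean
[7] after Right: loc=B A=soiled B=clean
[8] after Left: loc=A A=soiled B=clean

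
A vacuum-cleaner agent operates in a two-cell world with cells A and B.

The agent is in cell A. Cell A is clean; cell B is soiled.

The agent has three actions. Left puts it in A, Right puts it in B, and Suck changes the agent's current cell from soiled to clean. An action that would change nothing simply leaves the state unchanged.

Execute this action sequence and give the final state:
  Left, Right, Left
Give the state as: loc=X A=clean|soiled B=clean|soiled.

loc=A A=clean B=soiled

1. Left → loc=A A=clean B=soiled
2. Right → loc=B A=clean B=soiled
3. Left → loc=A A=clean B=soiled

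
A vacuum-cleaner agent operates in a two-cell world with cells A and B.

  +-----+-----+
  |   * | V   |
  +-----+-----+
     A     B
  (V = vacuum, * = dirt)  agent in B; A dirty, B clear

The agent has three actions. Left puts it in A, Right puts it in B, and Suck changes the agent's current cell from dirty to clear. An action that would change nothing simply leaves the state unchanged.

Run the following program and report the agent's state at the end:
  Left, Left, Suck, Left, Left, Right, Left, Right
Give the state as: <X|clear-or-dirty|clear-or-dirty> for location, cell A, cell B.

<B|clear|clear>

1) do Left; now <A|dirty|clear>
2) do Left; now <A|dirty|clear>
3) do Suck; now <A|clear|clear>
4) do Left; now <A|clear|clear>
5) do Left; now <A|clear|clear>
6) do Right; now <B|clear|clear>
7) do Left; now <A|clear|clear>
8) do Right; now <B|clear|clear>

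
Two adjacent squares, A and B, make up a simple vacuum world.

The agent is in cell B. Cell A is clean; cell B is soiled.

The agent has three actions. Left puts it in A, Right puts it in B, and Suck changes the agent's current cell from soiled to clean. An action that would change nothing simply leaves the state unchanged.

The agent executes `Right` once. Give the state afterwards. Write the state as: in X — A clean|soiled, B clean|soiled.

in B — A clean, B soiled

start: in B — A clean, B soiled
step 1/1 (Right): in B — A clean, B soiled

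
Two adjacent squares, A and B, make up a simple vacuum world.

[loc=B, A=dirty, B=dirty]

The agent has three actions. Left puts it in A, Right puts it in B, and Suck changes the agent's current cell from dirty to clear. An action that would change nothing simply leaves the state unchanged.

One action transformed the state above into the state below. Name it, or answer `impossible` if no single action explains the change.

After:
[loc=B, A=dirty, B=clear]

try  Left: loc=A A=dirty B=dirty
try Right: loc=B A=dirty B=dirty
try  Suck: loc=B A=dirty B=clear  ← match

Suck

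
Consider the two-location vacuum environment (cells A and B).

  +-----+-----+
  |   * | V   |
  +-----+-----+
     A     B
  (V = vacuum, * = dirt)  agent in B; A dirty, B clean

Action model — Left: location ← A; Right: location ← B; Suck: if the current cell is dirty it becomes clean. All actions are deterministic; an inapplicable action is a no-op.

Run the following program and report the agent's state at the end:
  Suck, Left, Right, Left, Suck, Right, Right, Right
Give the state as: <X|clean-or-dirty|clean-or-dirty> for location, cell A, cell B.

step 1/8 (Suck): <B|dirty|clean>
step 2/8 (Left): <A|dirty|clean>
step 3/8 (Right): <B|dirty|clean>
step 4/8 (Left): <A|dirty|clean>
step 5/8 (Suck): <A|clean|clean>
step 6/8 (Right): <B|clean|clean>
step 7/8 (Right): <B|clean|clean>
step 8/8 (Right): <B|clean|clean>

<B|clean|clean>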